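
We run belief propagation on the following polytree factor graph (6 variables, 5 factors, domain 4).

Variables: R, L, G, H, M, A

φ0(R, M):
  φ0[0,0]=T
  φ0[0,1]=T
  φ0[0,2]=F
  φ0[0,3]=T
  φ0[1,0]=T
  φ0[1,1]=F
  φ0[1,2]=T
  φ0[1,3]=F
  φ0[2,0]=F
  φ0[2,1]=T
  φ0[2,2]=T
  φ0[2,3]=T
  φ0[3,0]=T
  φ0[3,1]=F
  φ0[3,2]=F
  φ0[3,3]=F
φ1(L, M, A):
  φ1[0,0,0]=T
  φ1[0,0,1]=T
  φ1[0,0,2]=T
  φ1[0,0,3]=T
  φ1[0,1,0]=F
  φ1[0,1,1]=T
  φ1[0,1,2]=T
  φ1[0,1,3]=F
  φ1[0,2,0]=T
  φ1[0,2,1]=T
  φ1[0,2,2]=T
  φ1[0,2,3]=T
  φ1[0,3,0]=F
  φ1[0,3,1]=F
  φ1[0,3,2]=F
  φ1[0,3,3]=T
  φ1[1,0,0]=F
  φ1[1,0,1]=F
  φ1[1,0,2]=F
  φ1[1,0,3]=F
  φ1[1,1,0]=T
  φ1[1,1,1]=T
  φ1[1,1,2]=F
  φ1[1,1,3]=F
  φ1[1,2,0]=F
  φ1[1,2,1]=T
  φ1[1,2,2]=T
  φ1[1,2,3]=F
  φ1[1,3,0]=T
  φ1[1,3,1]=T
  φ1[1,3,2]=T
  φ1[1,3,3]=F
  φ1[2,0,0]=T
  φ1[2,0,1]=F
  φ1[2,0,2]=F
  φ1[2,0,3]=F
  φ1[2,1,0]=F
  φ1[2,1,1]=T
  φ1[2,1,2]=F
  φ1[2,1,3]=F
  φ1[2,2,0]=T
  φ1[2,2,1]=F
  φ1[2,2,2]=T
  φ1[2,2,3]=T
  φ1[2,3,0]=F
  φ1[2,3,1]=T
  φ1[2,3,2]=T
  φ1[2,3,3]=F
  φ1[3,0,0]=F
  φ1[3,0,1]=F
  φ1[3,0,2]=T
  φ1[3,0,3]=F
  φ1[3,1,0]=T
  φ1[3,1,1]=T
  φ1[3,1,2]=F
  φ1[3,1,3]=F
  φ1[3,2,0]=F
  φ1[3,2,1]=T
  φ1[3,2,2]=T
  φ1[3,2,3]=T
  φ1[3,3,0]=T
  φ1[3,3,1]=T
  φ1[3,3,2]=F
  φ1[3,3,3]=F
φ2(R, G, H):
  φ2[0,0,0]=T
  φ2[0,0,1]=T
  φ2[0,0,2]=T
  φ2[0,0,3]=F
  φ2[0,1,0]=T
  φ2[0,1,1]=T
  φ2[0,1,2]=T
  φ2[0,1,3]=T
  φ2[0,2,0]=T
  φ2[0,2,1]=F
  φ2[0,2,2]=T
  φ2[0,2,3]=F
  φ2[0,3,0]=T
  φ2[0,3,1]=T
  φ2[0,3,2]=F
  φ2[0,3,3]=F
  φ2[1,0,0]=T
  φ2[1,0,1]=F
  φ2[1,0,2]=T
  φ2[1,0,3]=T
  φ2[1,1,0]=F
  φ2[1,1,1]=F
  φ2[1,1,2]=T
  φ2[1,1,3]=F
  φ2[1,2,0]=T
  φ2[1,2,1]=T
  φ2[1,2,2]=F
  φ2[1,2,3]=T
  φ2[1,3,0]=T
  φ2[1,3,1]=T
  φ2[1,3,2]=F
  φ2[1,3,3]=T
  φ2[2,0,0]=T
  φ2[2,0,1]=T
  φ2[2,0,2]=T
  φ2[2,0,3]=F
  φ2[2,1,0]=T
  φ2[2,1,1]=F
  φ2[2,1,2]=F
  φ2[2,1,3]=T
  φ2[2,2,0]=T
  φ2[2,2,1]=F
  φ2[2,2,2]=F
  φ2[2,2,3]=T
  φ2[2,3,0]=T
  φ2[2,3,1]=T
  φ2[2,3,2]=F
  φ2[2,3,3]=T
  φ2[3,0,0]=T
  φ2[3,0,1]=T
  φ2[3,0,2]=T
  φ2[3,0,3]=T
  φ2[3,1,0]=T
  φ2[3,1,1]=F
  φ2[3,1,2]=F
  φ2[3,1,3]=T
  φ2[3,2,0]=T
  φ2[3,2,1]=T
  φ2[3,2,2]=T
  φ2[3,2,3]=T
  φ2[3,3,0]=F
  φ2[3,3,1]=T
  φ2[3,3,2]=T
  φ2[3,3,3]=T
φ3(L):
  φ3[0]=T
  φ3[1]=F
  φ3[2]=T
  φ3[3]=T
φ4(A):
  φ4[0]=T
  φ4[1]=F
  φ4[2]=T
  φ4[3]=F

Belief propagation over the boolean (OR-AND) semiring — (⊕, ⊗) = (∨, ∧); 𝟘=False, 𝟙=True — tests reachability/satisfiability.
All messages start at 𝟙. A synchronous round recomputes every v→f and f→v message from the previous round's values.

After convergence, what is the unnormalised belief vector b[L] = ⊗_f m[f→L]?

init: all messages = 𝟙 over 4 values
r1 m[φ0→R] = [T, T, T, T]
r1 m[φ0→M] = [T, T, T, T]
r1 m[φ1→L] = [T, T, T, T]
r1 m[φ1→M] = [T, T, T, T]
r1 m[φ1→A] = [T, T, T, T]
r1 m[φ2→R] = [T, T, T, T]
r1 m[φ2→G] = [T, T, T, T]
r1 m[φ2→H] = [T, T, T, T]
r1 m[φ3→L] = [T, F, T, T]
r1 m[φ4→A] = [T, F, T, F]
r1 m[R→φ0] = [T, T, T, T]
r1 m[R→φ2] = [T, T, T, T]
r1 m[L→φ1] = [T, T, T, T]
r1 m[L→φ3] = [T, T, T, T]
r1 m[G→φ2] = [T, T, T, T]
r1 m[H→φ2] = [T, T, T, T]
r1 m[M→φ0] = [T, T, T, T]
r1 m[M→φ1] = [T, T, T, T]
r1 m[A→φ1] = [T, T, T, T]
r1 m[A→φ4] = [T, T, T, T]
r2 m[φ0→R] = [T, T, T, T]
r2 m[φ0→M] = [T, T, T, T]
r2 m[φ1→L] = [T, T, T, T]
r2 m[φ1→M] = [T, T, T, T]
r2 m[φ1→A] = [T, T, T, T]
r2 m[φ2→R] = [T, T, T, T]
r2 m[φ2→G] = [T, T, T, T]
r2 m[φ2→H] = [T, T, T, T]
r2 m[φ3→L] = [T, F, T, T]
r2 m[φ4→A] = [T, F, T, F]
r2 m[R→φ0] = [T, T, T, T]
r2 m[R→φ2] = [T, T, T, T]
r2 m[L→φ1] = [T, F, T, T]
r2 m[L→φ3] = [T, T, T, T]
r2 m[G→φ2] = [T, T, T, T]
r2 m[H→φ2] = [T, T, T, T]
r2 m[M→φ0] = [T, T, T, T]
r2 m[M→φ1] = [T, T, T, T]
r2 m[A→φ1] = [T, F, T, F]
r2 m[A→φ4] = [T, T, T, T]
r3 m[φ0→R] = [T, T, T, T]
r3 m[φ0→M] = [T, T, T, T]
r3 m[φ1→L] = [T, T, T, T]
r3 m[φ1→M] = [T, T, T, T]
r3 m[φ1→A] = [T, T, T, T]
r3 m[φ2→R] = [T, T, T, T]
r3 m[φ2→G] = [T, T, T, T]
r3 m[φ2→H] = [T, T, T, T]
r3 m[φ3→L] = [T, F, T, T]
r3 m[φ4→A] = [T, F, T, F]
r3 m[R→φ0] = [T, T, T, T]
r3 m[R→φ2] = [T, T, T, T]
r3 m[L→φ1] = [T, F, T, T]
r3 m[L→φ3] = [T, T, T, T]
r3 m[G→φ2] = [T, T, T, T]
r3 m[H→φ2] = [T, T, T, T]
r3 m[M→φ0] = [T, T, T, T]
r3 m[M→φ1] = [T, T, T, T]
r3 m[A→φ1] = [T, F, T, F]
r3 m[A→φ4] = [T, T, T, T]
fixed point reached at round 3
b[L] = ⊗ incoming = [T, F, T, T]

b[L] = [T, F, T, T]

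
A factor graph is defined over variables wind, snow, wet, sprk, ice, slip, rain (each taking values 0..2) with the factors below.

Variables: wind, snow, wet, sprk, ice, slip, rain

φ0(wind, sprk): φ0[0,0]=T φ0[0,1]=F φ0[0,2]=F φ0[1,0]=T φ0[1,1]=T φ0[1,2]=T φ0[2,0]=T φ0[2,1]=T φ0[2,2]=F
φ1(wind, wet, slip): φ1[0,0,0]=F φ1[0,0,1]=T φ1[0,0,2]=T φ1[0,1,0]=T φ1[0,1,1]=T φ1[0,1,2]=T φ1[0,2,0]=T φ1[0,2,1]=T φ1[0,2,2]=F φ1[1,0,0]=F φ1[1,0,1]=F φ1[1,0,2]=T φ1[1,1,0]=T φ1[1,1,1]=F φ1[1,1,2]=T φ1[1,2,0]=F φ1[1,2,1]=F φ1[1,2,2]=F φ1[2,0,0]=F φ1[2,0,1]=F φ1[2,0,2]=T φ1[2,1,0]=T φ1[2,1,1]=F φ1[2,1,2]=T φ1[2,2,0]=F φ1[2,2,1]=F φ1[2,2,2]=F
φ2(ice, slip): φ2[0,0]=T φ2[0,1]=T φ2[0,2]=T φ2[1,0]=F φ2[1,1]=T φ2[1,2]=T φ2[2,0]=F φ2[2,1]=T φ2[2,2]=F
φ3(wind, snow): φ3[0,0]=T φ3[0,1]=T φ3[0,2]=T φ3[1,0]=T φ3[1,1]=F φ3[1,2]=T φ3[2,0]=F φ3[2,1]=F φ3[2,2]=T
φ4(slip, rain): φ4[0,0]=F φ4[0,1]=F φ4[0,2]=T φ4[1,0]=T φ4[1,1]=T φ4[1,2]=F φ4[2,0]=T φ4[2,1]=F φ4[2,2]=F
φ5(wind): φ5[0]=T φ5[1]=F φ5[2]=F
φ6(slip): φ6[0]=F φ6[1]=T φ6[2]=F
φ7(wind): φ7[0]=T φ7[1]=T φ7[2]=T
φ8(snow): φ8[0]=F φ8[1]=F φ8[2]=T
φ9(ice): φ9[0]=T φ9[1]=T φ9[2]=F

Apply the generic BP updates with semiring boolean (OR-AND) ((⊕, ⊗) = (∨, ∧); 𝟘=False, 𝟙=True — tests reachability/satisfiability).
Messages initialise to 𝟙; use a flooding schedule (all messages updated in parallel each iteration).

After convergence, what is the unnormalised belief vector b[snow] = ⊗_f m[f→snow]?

b[snow] = [F, F, T]

init: all messages = 𝟙 over 3 values
r1 m[φ0→wind] = [T, T, T]
r1 m[φ0→sprk] = [T, T, T]
r1 m[φ1→wind] = [T, T, T]
r1 m[φ1→wet] = [T, T, T]
r1 m[φ1→slip] = [T, T, T]
r1 m[φ2→ice] = [T, T, T]
r1 m[φ2→slip] = [T, T, T]
r1 m[φ3→wind] = [T, T, T]
r1 m[φ3→snow] = [T, T, T]
r1 m[φ4→slip] = [T, T, T]
r1 m[φ4→rain] = [T, T, T]
r1 m[φ5→wind] = [T, F, F]
r1 m[φ6→slip] = [F, T, F]
r1 m[φ7→wind] = [T, T, T]
r1 m[φ8→snow] = [F, F, T]
r1 m[φ9→ice] = [T, T, F]
r1 m[wind→φ0] = [T, T, T]
r1 m[wind→φ1] = [T, T, T]
r1 m[wind→φ3] = [T, T, T]
r1 m[wind→φ5] = [T, T, T]
r1 m[wind→φ7] = [T, T, T]
r1 m[snow→φ3] = [T, T, T]
r1 m[snow→φ8] = [T, T, T]
r1 m[wet→φ1] = [T, T, T]
r1 m[sprk→φ0] = [T, T, T]
r1 m[ice→φ2] = [T, T, T]
r1 m[ice→φ9] = [T, T, T]
r1 m[slip→φ1] = [T, T, T]
r1 m[slip→φ2] = [T, T, T]
r1 m[slip→φ4] = [T, T, T]
r1 m[slip→φ6] = [T, T, T]
r1 m[rain→φ4] = [T, T, T]
r2 m[φ0→wind] = [T, T, T]
r2 m[φ0→sprk] = [T, T, T]
r2 m[φ1→wind] = [T, T, T]
r2 m[φ1→wet] = [T, T, T]
r2 m[φ1→slip] = [T, T, T]
r2 m[φ2→ice] = [T, T, T]
r2 m[φ2→slip] = [T, T, T]
r2 m[φ3→wind] = [T, T, T]
r2 m[φ3→snow] = [T, T, T]
r2 m[φ4→slip] = [T, T, T]
r2 m[φ4→rain] = [T, T, T]
r2 m[φ5→wind] = [T, F, F]
r2 m[φ6→slip] = [F, T, F]
r2 m[φ7→wind] = [T, T, T]
r2 m[φ8→snow] = [F, F, T]
r2 m[φ9→ice] = [T, T, F]
r2 m[wind→φ0] = [T, F, F]
r2 m[wind→φ1] = [T, F, F]
r2 m[wind→φ3] = [T, F, F]
r2 m[wind→φ5] = [T, T, T]
r2 m[wind→φ7] = [T, F, F]
r2 m[snow→φ3] = [F, F, T]
r2 m[snow→φ8] = [T, T, T]
r2 m[wet→φ1] = [T, T, T]
r2 m[sprk→φ0] = [T, T, T]
r2 m[ice→φ2] = [T, T, F]
r2 m[ice→φ9] = [T, T, T]
r2 m[slip→φ1] = [F, T, F]
r2 m[slip→φ2] = [F, T, F]
r2 m[slip→φ4] = [F, T, F]
r2 m[slip→φ6] = [T, T, T]
r2 m[rain→φ4] = [T, T, T]
r3 m[φ0→wind] = [T, T, T]
r3 m[φ0→sprk] = [T, F, F]
r3 m[φ1→wind] = [T, F, F]
r3 m[φ1→wet] = [T, T, T]
r3 m[φ1→slip] = [T, T, T]
r3 m[φ2→ice] = [T, T, T]
r3 m[φ2→slip] = [T, T, T]
r3 m[φ3→wind] = [T, T, T]
r3 m[φ3→snow] = [T, T, T]
r3 m[φ4→slip] = [T, T, T]
r3 m[φ4→rain] = [T, T, F]
r3 m[φ5→wind] = [T, F, F]
r3 m[φ6→slip] = [F, T, F]
r3 m[φ7→wind] = [T, T, T]
r3 m[φ8→snow] = [F, F, T]
r3 m[φ9→ice] = [T, T, F]
r3 m[wind→φ0] = [T, F, F]
r3 m[wind→φ1] = [T, F, F]
r3 m[wind→φ3] = [T, F, F]
r3 m[wind→φ5] = [T, T, T]
r3 m[wind→φ7] = [T, F, F]
r3 m[snow→φ3] = [F, F, T]
r3 m[snow→φ8] = [T, T, T]
r3 m[wet→φ1] = [T, T, T]
r3 m[sprk→φ0] = [T, T, T]
r3 m[ice→φ2] = [T, T, F]
r3 m[ice→φ9] = [T, T, T]
r3 m[slip→φ1] = [F, T, F]
r3 m[slip→φ2] = [F, T, F]
r3 m[slip→φ4] = [F, T, F]
r3 m[slip→φ6] = [T, T, T]
r3 m[rain→φ4] = [T, T, T]
r4 m[φ0→wind] = [T, T, T]
r4 m[φ0→sprk] = [T, F, F]
r4 m[φ1→wind] = [T, F, F]
r4 m[φ1→wet] = [T, T, T]
r4 m[φ1→slip] = [T, T, T]
r4 m[φ2→ice] = [T, T, T]
r4 m[φ2→slip] = [T, T, T]
r4 m[φ3→wind] = [T, T, T]
r4 m[φ3→snow] = [T, T, T]
r4 m[φ4→slip] = [T, T, T]
r4 m[φ4→rain] = [T, T, F]
r4 m[φ5→wind] = [T, F, F]
r4 m[φ6→slip] = [F, T, F]
r4 m[φ7→wind] = [T, T, T]
r4 m[φ8→snow] = [F, F, T]
r4 m[φ9→ice] = [T, T, F]
r4 m[wind→φ0] = [T, F, F]
r4 m[wind→φ1] = [T, F, F]
r4 m[wind→φ3] = [T, F, F]
r4 m[wind→φ5] = [T, F, F]
r4 m[wind→φ7] = [T, F, F]
r4 m[snow→φ3] = [F, F, T]
r4 m[snow→φ8] = [T, T, T]
r4 m[wet→φ1] = [T, T, T]
r4 m[sprk→φ0] = [T, T, T]
r4 m[ice→φ2] = [T, T, F]
r4 m[ice→φ9] = [T, T, T]
r4 m[slip→φ1] = [F, T, F]
r4 m[slip→φ2] = [F, T, F]
r4 m[slip→φ4] = [F, T, F]
r4 m[slip→φ6] = [T, T, T]
r4 m[rain→φ4] = [T, T, T]
r5 m[φ0→wind] = [T, T, T]
r5 m[φ0→sprk] = [T, F, F]
r5 m[φ1→wind] = [T, F, F]
r5 m[φ1→wet] = [T, T, T]
r5 m[φ1→slip] = [T, T, T]
r5 m[φ2→ice] = [T, T, T]
r5 m[φ2→slip] = [T, T, T]
r5 m[φ3→wind] = [T, T, T]
r5 m[φ3→snow] = [T, T, T]
r5 m[φ4→slip] = [T, T, T]
r5 m[φ4→rain] = [T, T, F]
r5 m[φ5→wind] = [T, F, F]
r5 m[φ6→slip] = [F, T, F]
r5 m[φ7→wind] = [T, T, T]
r5 m[φ8→snow] = [F, F, T]
r5 m[φ9→ice] = [T, T, F]
r5 m[wind→φ0] = [T, F, F]
r5 m[wind→φ1] = [T, F, F]
r5 m[wind→φ3] = [T, F, F]
r5 m[wind→φ5] = [T, F, F]
r5 m[wind→φ7] = [T, F, F]
r5 m[snow→φ3] = [F, F, T]
r5 m[snow→φ8] = [T, T, T]
r5 m[wet→φ1] = [T, T, T]
r5 m[sprk→φ0] = [T, T, T]
r5 m[ice→φ2] = [T, T, F]
r5 m[ice→φ9] = [T, T, T]
r5 m[slip→φ1] = [F, T, F]
r5 m[slip→φ2] = [F, T, F]
r5 m[slip→φ4] = [F, T, F]
r5 m[slip→φ6] = [T, T, T]
r5 m[rain→φ4] = [T, T, T]
fixed point reached at round 5
b[snow] = ⊗ incoming = [F, F, T]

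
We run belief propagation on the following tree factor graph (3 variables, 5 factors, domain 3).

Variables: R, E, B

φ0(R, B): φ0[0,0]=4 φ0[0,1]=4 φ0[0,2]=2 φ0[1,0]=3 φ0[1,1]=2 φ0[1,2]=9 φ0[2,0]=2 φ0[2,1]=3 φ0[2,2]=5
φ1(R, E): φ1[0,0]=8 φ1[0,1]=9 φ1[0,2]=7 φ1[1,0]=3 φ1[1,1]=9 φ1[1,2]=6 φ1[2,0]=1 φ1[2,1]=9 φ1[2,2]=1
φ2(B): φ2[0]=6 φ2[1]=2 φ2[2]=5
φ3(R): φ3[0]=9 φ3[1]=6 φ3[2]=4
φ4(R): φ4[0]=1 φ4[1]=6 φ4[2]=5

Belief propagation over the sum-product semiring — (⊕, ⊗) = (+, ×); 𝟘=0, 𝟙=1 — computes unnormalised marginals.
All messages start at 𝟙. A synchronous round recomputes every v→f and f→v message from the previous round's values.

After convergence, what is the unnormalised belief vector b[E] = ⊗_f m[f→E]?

b[E] = [11120, 32850, 17978]

init: all messages = 𝟙 over 3 values
r1 m[φ0→R] = [10, 14, 10]
r1 m[φ0→B] = [9, 9, 16]
r1 m[φ1→R] = [24, 18, 11]
r1 m[φ1→E] = [12, 27, 14]
r1 m[φ2→B] = [6, 2, 5]
r1 m[φ3→R] = [9, 6, 4]
r1 m[φ4→R] = [1, 6, 5]
r1 m[R→φ0] = [1, 1, 1]
r1 m[R→φ1] = [1, 1, 1]
r1 m[R→φ3] = [1, 1, 1]
r1 m[R→φ4] = [1, 1, 1]
r1 m[E→φ1] = [1, 1, 1]
r1 m[B→φ0] = [1, 1, 1]
r1 m[B→φ2] = [1, 1, 1]
r2 m[φ0→R] = [10, 14, 10]
r2 m[φ0→B] = [9, 9, 16]
r2 m[φ1→R] = [24, 18, 11]
r2 m[φ1→E] = [12, 27, 14]
r2 m[φ2→B] = [6, 2, 5]
r2 m[φ3→R] = [9, 6, 4]
r2 m[φ4→R] = [1, 6, 5]
r2 m[R→φ0] = [216, 648, 220]
r2 m[R→φ1] = [90, 504, 200]
r2 m[R→φ3] = [240, 1512, 550]
r2 m[R→φ4] = [2160, 1512, 440]
r2 m[E→φ1] = [1, 1, 1]
r2 m[B→φ0] = [6, 2, 5]
r2 m[B→φ2] = [9, 9, 16]
r3 m[φ0→R] = [42, 67, 43]
r3 m[φ0→B] = [3248, 2820, 7364]
r3 m[φ1→R] = [24, 18, 11]
r3 m[φ1→E] = [2432, 7146, 3854]
r3 m[φ2→B] = [6, 2, 5]
r3 m[φ3→R] = [9, 6, 4]
r3 m[φ4→R] = [1, 6, 5]
r3 m[R→φ0] = [216, 648, 220]
r3 m[R→φ1] = [90, 504, 200]
r3 m[R→φ3] = [240, 1512, 550]
r3 m[R→φ4] = [2160, 1512, 440]
r3 m[E→φ1] = [1, 1, 1]
r3 m[B→φ0] = [6, 2, 5]
r3 m[B→φ2] = [9, 9, 16]
r4 m[φ0→R] = [42, 67, 43]
r4 m[φ0→B] = [3248, 2820, 7364]
r4 m[φ1→R] = [24, 18, 11]
r4 m[φ1→E] = [2432, 7146, 3854]
r4 m[φ2→B] = [6, 2, 5]
r4 m[φ3→R] = [9, 6, 4]
r4 m[φ4→R] = [1, 6, 5]
r4 m[R→φ0] = [216, 648, 220]
r4 m[R→φ1] = [378, 2412, 860]
r4 m[R→φ3] = [1008, 7236, 2365]
r4 m[R→φ4] = [9072, 7236, 1892]
r4 m[E→φ1] = [1, 1, 1]
r4 m[B→φ0] = [6, 2, 5]
r4 m[B→φ2] = [3248, 2820, 7364]
r5 m[φ0→R] = [42, 67, 43]
r5 m[φ0→B] = [3248, 2820, 7364]
r5 m[φ1→R] = [24, 18, 11]
r5 m[φ1→E] = [11120, 32850, 17978]
r5 m[φ2→B] = [6, 2, 5]
r5 m[φ3→R] = [9, 6, 4]
r5 m[φ4→R] = [1, 6, 5]
r5 m[R→φ0] = [216, 648, 220]
r5 m[R→φ1] = [378, 2412, 860]
r5 m[R→φ3] = [1008, 7236, 2365]
r5 m[R→φ4] = [9072, 7236, 1892]
r5 m[E→φ1] = [1, 1, 1]
r5 m[B→φ0] = [6, 2, 5]
r5 m[B→φ2] = [3248, 2820, 7364]
r6 m[φ0→R] = [42, 67, 43]
r6 m[φ0→B] = [3248, 2820, 7364]
r6 m[φ1→R] = [24, 18, 11]
r6 m[φ1→E] = [11120, 32850, 17978]
r6 m[φ2→B] = [6, 2, 5]
r6 m[φ3→R] = [9, 6, 4]
r6 m[φ4→R] = [1, 6, 5]
r6 m[R→φ0] = [216, 648, 220]
r6 m[R→φ1] = [378, 2412, 860]
r6 m[R→φ3] = [1008, 7236, 2365]
r6 m[R→φ4] = [9072, 7236, 1892]
r6 m[E→φ1] = [1, 1, 1]
r6 m[B→φ0] = [6, 2, 5]
r6 m[B→φ2] = [3248, 2820, 7364]
fixed point reached at round 6
b[E] = ⊗ incoming = [11120, 32850, 17978]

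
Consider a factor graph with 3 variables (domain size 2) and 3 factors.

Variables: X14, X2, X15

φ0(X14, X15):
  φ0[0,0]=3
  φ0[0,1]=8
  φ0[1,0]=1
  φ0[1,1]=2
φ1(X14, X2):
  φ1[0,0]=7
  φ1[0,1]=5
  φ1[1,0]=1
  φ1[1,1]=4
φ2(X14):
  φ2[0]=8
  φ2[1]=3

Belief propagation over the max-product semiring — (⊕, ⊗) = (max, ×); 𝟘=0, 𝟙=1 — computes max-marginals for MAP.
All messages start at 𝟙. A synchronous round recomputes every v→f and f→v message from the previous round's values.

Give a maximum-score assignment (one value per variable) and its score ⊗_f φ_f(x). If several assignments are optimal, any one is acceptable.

assignment: (X14=0, X2=0, X15=1); score = 448

init: all messages = 𝟙 over 2 values
r1 m[φ0→X14] = [8, 2]
r1 m[φ0→X15] = [3, 8]
r1 m[φ1→X14] = [7, 4]
r1 m[φ1→X2] = [7, 5]
r1 m[φ2→X14] = [8, 3]
r1 m[X14→φ0] = [1, 1]
r1 m[X14→φ1] = [1, 1]
r1 m[X14→φ2] = [1, 1]
r1 m[X2→φ1] = [1, 1]
r1 m[X15→φ0] = [1, 1]
r2 m[φ0→X14] = [8, 2]
r2 m[φ0→X15] = [3, 8]
r2 m[φ1→X14] = [7, 4]
r2 m[φ1→X2] = [7, 5]
r2 m[φ2→X14] = [8, 3]
r2 m[X14→φ0] = [56, 12]
r2 m[X14→φ1] = [64, 6]
r2 m[X14→φ2] = [56, 8]
r2 m[X2→φ1] = [1, 1]
r2 m[X15→φ0] = [1, 1]
r3 m[φ0→X14] = [8, 2]
r3 m[φ0→X15] = [168, 448]
r3 m[φ1→X14] = [7, 4]
r3 m[φ1→X2] = [448, 320]
r3 m[φ2→X14] = [8, 3]
r3 m[X14→φ0] = [56, 12]
r3 m[X14→φ1] = [64, 6]
r3 m[X14→φ2] = [56, 8]
r3 m[X2→φ1] = [1, 1]
r3 m[X15→φ0] = [1, 1]
r4 m[φ0→X14] = [8, 2]
r4 m[φ0→X15] = [168, 448]
r4 m[φ1→X14] = [7, 4]
r4 m[φ1→X2] = [448, 320]
r4 m[φ2→X14] = [8, 3]
r4 m[X14→φ0] = [56, 12]
r4 m[X14→φ1] = [64, 6]
r4 m[X14→φ2] = [56, 8]
r4 m[X2→φ1] = [1, 1]
r4 m[X15→φ0] = [1, 1]
fixed point reached at round 4
traceback from X14: (X14=0, X2=0, X15=1), score=448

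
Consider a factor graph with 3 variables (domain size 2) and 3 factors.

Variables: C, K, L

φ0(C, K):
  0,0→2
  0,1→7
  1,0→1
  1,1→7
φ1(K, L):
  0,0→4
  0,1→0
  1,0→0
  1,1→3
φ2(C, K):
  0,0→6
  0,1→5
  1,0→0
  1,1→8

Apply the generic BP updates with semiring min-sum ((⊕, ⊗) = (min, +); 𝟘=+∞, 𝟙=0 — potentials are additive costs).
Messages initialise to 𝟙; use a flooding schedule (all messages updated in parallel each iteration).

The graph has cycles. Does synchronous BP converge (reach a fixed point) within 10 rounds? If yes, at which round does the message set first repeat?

init: all messages = 𝟙 over 2 values
r1 m[φ0→C] = [2, 1]
r1 m[φ0→K] = [1, 7]
r1 m[φ1→K] = [0, 0]
r1 m[φ1→L] = [0, 0]
r1 m[φ2→C] = [5, 0]
r1 m[φ2→K] = [0, 5]
r1 m[C→φ0] = [0, 0]
r1 m[C→φ2] = [0, 0]
r1 m[K→φ0] = [0, 0]
r1 m[K→φ1] = [0, 0]
r1 m[K→φ2] = [0, 0]
r1 m[L→φ1] = [0, 0]
r2 m[φ0→C] = [2, 1]
r2 m[φ0→K] = [1, 7]
r2 m[φ1→K] = [0, 0]
r2 m[φ1→L] = [0, 0]
r2 m[φ2→C] = [5, 0]
r2 m[φ2→K] = [0, 5]
r2 m[C→φ0] = [5, 0]
r2 m[C→φ2] = [2, 1]
r2 m[K→φ0] = [0, 5]
r2 m[K→φ1] = [1, 12]
r2 m[K→φ2] = [1, 7]
r2 m[L→φ1] = [0, 0]
r3 m[φ0→C] = [2, 1]
r3 m[φ0→K] = [1, 7]
r3 m[φ1→K] = [0, 0]
r3 m[φ1→L] = [5, 1]
r3 m[φ2→C] = [7, 1]
r3 m[φ2→K] = [1, 7]
r3 m[C→φ0] = [5, 0]
r3 m[C→φ2] = [2, 1]
r3 m[K→φ0] = [0, 5]
r3 m[K→φ1] = [1, 12]
r3 m[K→φ2] = [1, 7]
r3 m[L→φ1] = [0, 0]
r4 m[φ0→C] = [2, 1]
r4 m[φ0→K] = [1, 7]
r4 m[φ1→K] = [0, 0]
r4 m[φ1→L] = [5, 1]
r4 m[φ2→C] = [7, 1]
r4 m[φ2→K] = [1, 7]
r4 m[C→φ0] = [7, 1]
r4 m[C→φ2] = [2, 1]
r4 m[K→φ0] = [1, 7]
r4 m[K→φ1] = [2, 14]
r4 m[K→φ2] = [1, 7]
r4 m[L→φ1] = [0, 0]
r5 m[φ0→C] = [3, 2]
r5 m[φ0→K] = [2, 8]
r5 m[φ1→K] = [0, 0]
r5 m[φ1→L] = [6, 2]
r5 m[φ2→C] = [7, 1]
r5 m[φ2→K] = [1, 7]
r5 m[C→φ0] = [7, 1]
r5 m[C→φ2] = [2, 1]
r5 m[K→φ0] = [1, 7]
r5 m[K→φ1] = [2, 14]
r5 m[K→φ2] = [1, 7]
r5 m[L→φ1] = [0, 0]
r6 m[φ0→C] = [3, 2]
r6 m[φ0→K] = [2, 8]
r6 m[φ1→K] = [0, 0]
r6 m[φ1→L] = [6, 2]
r6 m[φ2→C] = [7, 1]
r6 m[φ2→K] = [1, 7]
r6 m[C→φ0] = [7, 1]
r6 m[C→φ2] = [3, 2]
r6 m[K→φ0] = [1, 7]
r6 m[K→φ1] = [3, 15]
r6 m[K→φ2] = [2, 8]
r6 m[L→φ1] = [0, 0]
r7 m[φ0→C] = [3, 2]
r7 m[φ0→K] = [2, 8]
r7 m[φ1→K] = [0, 0]
r7 m[φ1→L] = [7, 3]
r7 m[φ2→C] = [8, 2]
r7 m[φ2→K] = [2, 8]
r7 m[C→φ0] = [7, 1]
r7 m[C→φ2] = [3, 2]
r7 m[K→φ0] = [1, 7]
r7 m[K→φ1] = [3, 15]
r7 m[K→φ2] = [2, 8]
r7 m[L→φ1] = [0, 0]
r8 m[φ0→C] = [3, 2]
r8 m[φ0→K] = [2, 8]
r8 m[φ1→K] = [0, 0]
r8 m[φ1→L] = [7, 3]
r8 m[φ2→C] = [8, 2]
r8 m[φ2→K] = [2, 8]
r8 m[C→φ0] = [8, 2]
r8 m[C→φ2] = [3, 2]
r8 m[K→φ0] = [2, 8]
r8 m[K→φ1] = [4, 16]
r8 m[K→φ2] = [2, 8]
r8 m[L→φ1] = [0, 0]
r9 m[φ0→C] = [4, 3]
r9 m[φ0→K] = [3, 9]
r9 m[φ1→K] = [0, 0]
r9 m[φ1→L] = [8, 4]
r9 m[φ2→C] = [8, 2]
r9 m[φ2→K] = [2, 8]
r9 m[C→φ0] = [8, 2]
r9 m[C→φ2] = [3, 2]
r9 m[K→φ0] = [2, 8]
r9 m[K→φ1] = [4, 16]
r9 m[K→φ2] = [2, 8]
r9 m[L→φ1] = [0, 0]
r10 m[φ0→C] = [4, 3]
r10 m[φ0→K] = [3, 9]
r10 m[φ1→K] = [0, 0]
r10 m[φ1→L] = [8, 4]
r10 m[φ2→C] = [8, 2]
r10 m[φ2→K] = [2, 8]
r10 m[C→φ0] = [8, 2]
r10 m[C→φ2] = [4, 3]
r10 m[K→φ0] = [2, 8]
r10 m[K→φ1] = [5, 17]
r10 m[K→φ2] = [3, 9]
r10 m[L→φ1] = [0, 0]
no fixed point within 10 rounds

NOT CONVERGED within 10 rounds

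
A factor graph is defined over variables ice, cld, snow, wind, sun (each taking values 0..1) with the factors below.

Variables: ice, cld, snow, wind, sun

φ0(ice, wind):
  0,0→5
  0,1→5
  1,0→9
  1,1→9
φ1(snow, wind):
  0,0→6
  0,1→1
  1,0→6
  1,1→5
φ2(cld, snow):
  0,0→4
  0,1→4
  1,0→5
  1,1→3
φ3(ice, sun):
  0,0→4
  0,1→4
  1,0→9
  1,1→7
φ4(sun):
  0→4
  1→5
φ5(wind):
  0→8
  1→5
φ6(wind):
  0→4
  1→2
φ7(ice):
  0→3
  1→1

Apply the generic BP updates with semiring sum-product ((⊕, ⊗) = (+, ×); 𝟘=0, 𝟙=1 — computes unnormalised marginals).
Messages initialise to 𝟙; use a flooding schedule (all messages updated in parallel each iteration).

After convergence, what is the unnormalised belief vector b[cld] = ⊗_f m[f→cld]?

b[cld] = [2093904, 2046744]

init: all messages = 𝟙 over 2 values
r1 m[φ0→ice] = [10, 18]
r1 m[φ0→wind] = [14, 14]
r1 m[φ1→snow] = [7, 11]
r1 m[φ1→wind] = [12, 6]
r1 m[φ2→cld] = [8, 8]
r1 m[φ2→snow] = [9, 7]
r1 m[φ3→ice] = [8, 16]
r1 m[φ3→sun] = [13, 11]
r1 m[φ4→sun] = [4, 5]
r1 m[φ5→wind] = [8, 5]
r1 m[φ6→wind] = [4, 2]
r1 m[φ7→ice] = [3, 1]
r1 m[ice→φ0] = [1, 1]
r1 m[ice→φ3] = [1, 1]
r1 m[ice→φ7] = [1, 1]
r1 m[cld→φ2] = [1, 1]
r1 m[snow→φ1] = [1, 1]
r1 m[snow→φ2] = [1, 1]
r1 m[wind→φ0] = [1, 1]
r1 m[wind→φ1] = [1, 1]
r1 m[wind→φ5] = [1, 1]
r1 m[wind→φ6] = [1, 1]
r1 m[sun→φ3] = [1, 1]
r1 m[sun→φ4] = [1, 1]
r2 m[φ0→ice] = [10, 18]
r2 m[φ0→wind] = [14, 14]
r2 m[φ1→snow] = [7, 11]
r2 m[φ1→wind] = [12, 6]
r2 m[φ2→cld] = [8, 8]
r2 m[φ2→snow] = [9, 7]
r2 m[φ3→ice] = [8, 16]
r2 m[φ3→sun] = [13, 11]
r2 m[φ4→sun] = [4, 5]
r2 m[φ5→wind] = [8, 5]
r2 m[φ6→wind] = [4, 2]
r2 m[φ7→ice] = [3, 1]
r2 m[ice→φ0] = [24, 16]
r2 m[ice→φ3] = [30, 18]
r2 m[ice→φ7] = [80, 288]
r2 m[cld→φ2] = [1, 1]
r2 m[snow→φ1] = [9, 7]
r2 m[snow→φ2] = [7, 11]
r2 m[wind→φ0] = [384, 60]
r2 m[wind→φ1] = [448, 140]
r2 m[wind→φ5] = [672, 168]
r2 m[wind→φ6] = [1344, 420]
r2 m[sun→φ3] = [4, 5]
r2 m[sun→φ4] = [13, 11]
r3 m[φ0→ice] = [2220, 3996]
r3 m[φ0→wind] = [264, 264]
r3 m[φ1→snow] = [2828, 3388]
r3 m[φ1→wind] = [96, 44]
r3 m[φ2→cld] = [72, 68]
r3 m[φ2→snow] = [9, 7]
r3 m[φ3→ice] = [36, 71]
r3 m[φ3→sun] = [282, 246]
r3 m[φ4→sun] = [4, 5]
r3 m[φ5→wind] = [8, 5]
r3 m[φ6→wind] = [4, 2]
r3 m[φ7→ice] = [3, 1]
r3 m[ice→φ0] = [24, 16]
r3 m[ice→φ3] = [30, 18]
r3 m[ice→φ7] = [80, 288]
r3 m[cld→φ2] = [1, 1]
r3 m[snow→φ1] = [9, 7]
r3 m[snow→φ2] = [7, 11]
r3 m[wind→φ0] = [384, 60]
r3 m[wind→φ1] = [448, 140]
r3 m[wind→φ5] = [672, 168]
r3 m[wind→φ6] = [1344, 420]
r3 m[sun→φ3] = [4, 5]
r3 m[sun→φ4] = [13, 11]
r4 m[φ0→ice] = [2220, 3996]
r4 m[φ0→wind] = [264, 264]
r4 m[φ1→snow] = [2828, 3388]
r4 m[φ1→wind] = [96, 44]
r4 m[φ2→cld] = [72, 68]
r4 m[φ2→snow] = [9, 7]
r4 m[φ3→ice] = [36, 71]
r4 m[φ3→sun] = [282, 246]
r4 m[φ4→sun] = [4, 5]
r4 m[φ5→wind] = [8, 5]
r4 m[φ6→wind] = [4, 2]
r4 m[φ7→ice] = [3, 1]
r4 m[ice→φ0] = [108, 71]
r4 m[ice→φ3] = [6660, 3996]
r4 m[ice→φ7] = [79920, 283716]
r4 m[cld→φ2] = [1, 1]
r4 m[snow→φ1] = [9, 7]
r4 m[snow→φ2] = [2828, 3388]
r4 m[wind→φ0] = [3072, 440]
r4 m[wind→φ1] = [8448, 2640]
r4 m[wind→φ5] = [101376, 23232]
r4 m[wind→φ6] = [202752, 58080]
r4 m[sun→φ3] = [4, 5]
r4 m[sun→φ4] = [282, 246]
r5 m[φ0→ice] = [17560, 31608]
r5 m[φ0→wind] = [1179, 1179]
r5 m[φ1→snow] = [53328, 63888]
r5 m[φ1→wind] = [96, 44]
r5 m[φ2→cld] = [24864, 24304]
r5 m[φ2→snow] = [9, 7]
r5 m[φ3→ice] = [36, 71]
r5 m[φ3→sun] = [62604, 54612]
r5 m[φ4→sun] = [4, 5]
r5 m[φ5→wind] = [8, 5]
r5 m[φ6→wind] = [4, 2]
r5 m[φ7→ice] = [3, 1]
r5 m[ice→φ0] = [108, 71]
r5 m[ice→φ3] = [6660, 3996]
r5 m[ice→φ7] = [79920, 283716]
r5 m[cld→φ2] = [1, 1]
r5 m[snow→φ1] = [9, 7]
r5 m[snow→φ2] = [2828, 3388]
r5 m[wind→φ0] = [3072, 440]
r5 m[wind→φ1] = [8448, 2640]
r5 m[wind→φ5] = [101376, 23232]
r5 m[wind→φ6] = [202752, 58080]
r5 m[sun→φ3] = [4, 5]
r5 m[sun→φ4] = [282, 246]
r6 m[φ0→ice] = [17560, 31608]
r6 m[φ0→wind] = [1179, 1179]
r6 m[φ1→snow] = [53328, 63888]
r6 m[φ1→wind] = [96, 44]
r6 m[φ2→cld] = [24864, 24304]
r6 m[φ2→snow] = [9, 7]
r6 m[φ3→ice] = [36, 71]
r6 m[φ3→sun] = [62604, 54612]
r6 m[φ4→sun] = [4, 5]
r6 m[φ5→wind] = [8, 5]
r6 m[φ6→wind] = [4, 2]
r6 m[φ7→ice] = [3, 1]
r6 m[ice→φ0] = [108, 71]
r6 m[ice→φ3] = [52680, 31608]
r6 m[ice→φ7] = [632160, 2244168]
r6 m[cld→φ2] = [1, 1]
r6 m[snow→φ1] = [9, 7]
r6 m[snow→φ2] = [53328, 63888]
r6 m[wind→φ0] = [3072, 440]
r6 m[wind→φ1] = [37728, 11790]
r6 m[wind→φ5] = [452736, 103752]
r6 m[wind→φ6] = [905472, 259380]
r6 m[sun→φ3] = [4, 5]
r6 m[sun→φ4] = [62604, 54612]
r7 m[φ0→ice] = [17560, 31608]
r7 m[φ0→wind] = [1179, 1179]
r7 m[φ1→snow] = [238158, 285318]
r7 m[φ1→wind] = [96, 44]
r7 m[φ2→cld] = [468864, 458304]
r7 m[φ2→snow] = [9, 7]
r7 m[φ3→ice] = [36, 71]
r7 m[φ3→sun] = [495192, 431976]
r7 m[φ4→sun] = [4, 5]
r7 m[φ5→wind] = [8, 5]
r7 m[φ6→wind] = [4, 2]
r7 m[φ7→ice] = [3, 1]
r7 m[ice→φ0] = [108, 71]
r7 m[ice→φ3] = [52680, 31608]
r7 m[ice→φ7] = [632160, 2244168]
r7 m[cld→φ2] = [1, 1]
r7 m[snow→φ1] = [9, 7]
r7 m[snow→φ2] = [53328, 63888]
r7 m[wind→φ0] = [3072, 440]
r7 m[wind→φ1] = [37728, 11790]
r7 m[wind→φ5] = [452736, 103752]
r7 m[wind→φ6] = [905472, 259380]
r7 m[sun→φ3] = [4, 5]
r7 m[sun→φ4] = [62604, 54612]
r8 m[φ0→ice] = [17560, 31608]
r8 m[φ0→wind] = [1179, 1179]
r8 m[φ1→snow] = [238158, 285318]
r8 m[φ1→wind] = [96, 44]
r8 m[φ2→cld] = [468864, 458304]
r8 m[φ2→snow] = [9, 7]
r8 m[φ3→ice] = [36, 71]
r8 m[φ3→sun] = [495192, 431976]
r8 m[φ4→sun] = [4, 5]
r8 m[φ5→wind] = [8, 5]
r8 m[φ6→wind] = [4, 2]
r8 m[φ7→ice] = [3, 1]
r8 m[ice→φ0] = [108, 71]
r8 m[ice→φ3] = [52680, 31608]
r8 m[ice→φ7] = [632160, 2244168]
r8 m[cld→φ2] = [1, 1]
r8 m[snow→φ1] = [9, 7]
r8 m[snow→φ2] = [238158, 285318]
r8 m[wind→φ0] = [3072, 440]
r8 m[wind→φ1] = [37728, 11790]
r8 m[wind→φ5] = [452736, 103752]
r8 m[wind→φ6] = [905472, 259380]
r8 m[sun→φ3] = [4, 5]
r8 m[sun→φ4] = [495192, 431976]
r9 m[φ0→ice] = [17560, 31608]
r9 m[φ0→wind] = [1179, 1179]
r9 m[φ1→snow] = [238158, 285318]
r9 m[φ1→wind] = [96, 44]
r9 m[φ2→cld] = [2093904, 2046744]
r9 m[φ2→snow] = [9, 7]
r9 m[φ3→ice] = [36, 71]
r9 m[φ3→sun] = [495192, 431976]
r9 m[φ4→sun] = [4, 5]
r9 m[φ5→wind] = [8, 5]
r9 m[φ6→wind] = [4, 2]
r9 m[φ7→ice] = [3, 1]
r9 m[ice→φ0] = [108, 71]
r9 m[ice→φ3] = [52680, 31608]
r9 m[ice→φ7] = [632160, 2244168]
r9 m[cld→φ2] = [1, 1]
r9 m[snow→φ1] = [9, 7]
r9 m[snow→φ2] = [238158, 285318]
r9 m[wind→φ0] = [3072, 440]
r9 m[wind→φ1] = [37728, 11790]
r9 m[wind→φ5] = [452736, 103752]
r9 m[wind→φ6] = [905472, 259380]
r9 m[sun→φ3] = [4, 5]
r9 m[sun→φ4] = [495192, 431976]
r10 m[φ0→ice] = [17560, 31608]
r10 m[φ0→wind] = [1179, 1179]
r10 m[φ1→snow] = [238158, 285318]
r10 m[φ1→wind] = [96, 44]
r10 m[φ2→cld] = [2093904, 2046744]
r10 m[φ2→snow] = [9, 7]
r10 m[φ3→ice] = [36, 71]
r10 m[φ3→sun] = [495192, 431976]
r10 m[φ4→sun] = [4, 5]
r10 m[φ5→wind] = [8, 5]
r10 m[φ6→wind] = [4, 2]
r10 m[φ7→ice] = [3, 1]
r10 m[ice→φ0] = [108, 71]
r10 m[ice→φ3] = [52680, 31608]
r10 m[ice→φ7] = [632160, 2244168]
r10 m[cld→φ2] = [1, 1]
r10 m[snow→φ1] = [9, 7]
r10 m[snow→φ2] = [238158, 285318]
r10 m[wind→φ0] = [3072, 440]
r10 m[wind→φ1] = [37728, 11790]
r10 m[wind→φ5] = [452736, 103752]
r10 m[wind→φ6] = [905472, 259380]
r10 m[sun→φ3] = [4, 5]
r10 m[sun→φ4] = [495192, 431976]
fixed point reached at round 10
b[cld] = ⊗ incoming = [2093904, 2046744]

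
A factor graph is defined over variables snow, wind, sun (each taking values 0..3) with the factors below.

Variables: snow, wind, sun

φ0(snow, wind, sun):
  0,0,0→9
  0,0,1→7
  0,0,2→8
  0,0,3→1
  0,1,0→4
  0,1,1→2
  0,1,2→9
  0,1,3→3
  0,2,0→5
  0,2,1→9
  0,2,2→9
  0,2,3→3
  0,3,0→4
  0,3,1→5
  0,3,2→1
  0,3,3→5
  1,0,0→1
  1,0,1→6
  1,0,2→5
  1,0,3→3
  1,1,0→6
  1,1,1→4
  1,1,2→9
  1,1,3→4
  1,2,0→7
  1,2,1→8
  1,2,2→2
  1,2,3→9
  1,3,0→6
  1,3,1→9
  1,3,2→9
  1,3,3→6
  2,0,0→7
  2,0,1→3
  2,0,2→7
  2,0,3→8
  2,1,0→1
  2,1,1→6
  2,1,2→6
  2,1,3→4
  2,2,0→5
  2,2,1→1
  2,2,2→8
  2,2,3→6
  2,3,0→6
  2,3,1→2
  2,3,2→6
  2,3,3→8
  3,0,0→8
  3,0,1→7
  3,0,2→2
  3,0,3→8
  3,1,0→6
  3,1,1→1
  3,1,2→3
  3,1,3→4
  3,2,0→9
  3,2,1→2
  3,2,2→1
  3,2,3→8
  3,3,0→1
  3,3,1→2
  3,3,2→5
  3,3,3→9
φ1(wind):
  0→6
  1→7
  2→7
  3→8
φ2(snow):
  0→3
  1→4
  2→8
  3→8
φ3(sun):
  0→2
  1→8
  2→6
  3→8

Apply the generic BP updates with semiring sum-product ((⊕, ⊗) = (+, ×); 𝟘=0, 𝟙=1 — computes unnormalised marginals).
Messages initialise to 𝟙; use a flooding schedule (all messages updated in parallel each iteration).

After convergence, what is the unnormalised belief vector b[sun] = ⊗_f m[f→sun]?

init: all messages = 𝟙 over 4 values
r1 m[φ0→snow] = [84, 94, 84, 76]
r1 m[φ0→wind] = [90, 72, 92, 84]
r1 m[φ0→sun] = [85, 74, 90, 89]
r1 m[φ1→wind] = [6, 7, 7, 8]
r1 m[φ2→snow] = [3, 4, 8, 8]
r1 m[φ3→sun] = [2, 8, 6, 8]
r1 m[snow→φ0] = [1, 1, 1, 1]
r1 m[snow→φ2] = [1, 1, 1, 1]
r1 m[wind→φ0] = [1, 1, 1, 1]
r1 m[wind→φ1] = [1, 1, 1, 1]
r1 m[sun→φ0] = [1, 1, 1, 1]
r1 m[sun→φ3] = [1, 1, 1, 1]
r2 m[φ0→snow] = [84, 94, 84, 76]
r2 m[φ0→wind] = [90, 72, 92, 84]
r2 m[φ0→sun] = [85, 74, 90, 89]
r2 m[φ1→wind] = [6, 7, 7, 8]
r2 m[φ2→snow] = [3, 4, 8, 8]
r2 m[φ3→sun] = [2, 8, 6, 8]
r2 m[snow→φ0] = [3, 4, 8, 8]
r2 m[snow→φ2] = [84, 94, 84, 76]
r2 m[wind→φ0] = [6, 7, 7, 8]
r2 m[wind→φ1] = [90, 72, 92, 84]
r2 m[sun→φ0] = [2, 8, 6, 8]
r2 m[sun→φ3] = [85, 74, 90, 89]
r3 m[φ0→snow] = [3366, 4156, 3512, 3066]
r3 m[φ0→wind] = [3142, 2330, 2872, 3010]
r3 m[φ0→sun] = [3371, 2541, 3406, 3980]
r3 m[φ1→wind] = [6, 7, 7, 8]
r3 m[φ2→snow] = [3, 4, 8, 8]
r3 m[φ3→sun] = [2, 8, 6, 8]
r3 m[snow→φ0] = [3, 4, 8, 8]
r3 m[snow→φ2] = [84, 94, 84, 76]
r3 m[wind→φ0] = [6, 7, 7, 8]
r3 m[wind→φ1] = [90, 72, 92, 84]
r3 m[sun→φ0] = [2, 8, 6, 8]
r3 m[sun→φ3] = [85, 74, 90, 89]
r4 m[φ0→snow] = [3366, 4156, 3512, 3066]
r4 m[φ0→wind] = [3142, 2330, 2872, 3010]
r4 m[φ0→sun] = [3371, 2541, 3406, 3980]
r4 m[φ1→wind] = [6, 7, 7, 8]
r4 m[φ2→snow] = [3, 4, 8, 8]
r4 m[φ3→sun] = [2, 8, 6, 8]
r4 m[snow→φ0] = [3, 4, 8, 8]
r4 m[snow→φ2] = [3366, 4156, 3512, 3066]
r4 m[wind→φ0] = [6, 7, 7, 8]
r4 m[wind→φ1] = [3142, 2330, 2872, 3010]
r4 m[sun→φ0] = [2, 8, 6, 8]
r4 m[sun→φ3] = [3371, 2541, 3406, 3980]
r5 m[φ0→snow] = [3366, 4156, 3512, 3066]
r5 m[φ0→wind] = [3142, 2330, 2872, 3010]
r5 m[φ0→sun] = [3371, 2541, 3406, 3980]
r5 m[φ1→wind] = [6, 7, 7, 8]
r5 m[φ2→snow] = [3, 4, 8, 8]
r5 m[φ3→sun] = [2, 8, 6, 8]
r5 m[snow→φ0] = [3, 4, 8, 8]
r5 m[snow→φ2] = [3366, 4156, 3512, 3066]
r5 m[wind→φ0] = [6, 7, 7, 8]
r5 m[wind→φ1] = [3142, 2330, 2872, 3010]
r5 m[sun→φ0] = [2, 8, 6, 8]
r5 m[sun→φ3] = [3371, 2541, 3406, 3980]
fixed point reached at round 5
b[sun] = ⊗ incoming = [6742, 20328, 20436, 31840]

b[sun] = [6742, 20328, 20436, 31840]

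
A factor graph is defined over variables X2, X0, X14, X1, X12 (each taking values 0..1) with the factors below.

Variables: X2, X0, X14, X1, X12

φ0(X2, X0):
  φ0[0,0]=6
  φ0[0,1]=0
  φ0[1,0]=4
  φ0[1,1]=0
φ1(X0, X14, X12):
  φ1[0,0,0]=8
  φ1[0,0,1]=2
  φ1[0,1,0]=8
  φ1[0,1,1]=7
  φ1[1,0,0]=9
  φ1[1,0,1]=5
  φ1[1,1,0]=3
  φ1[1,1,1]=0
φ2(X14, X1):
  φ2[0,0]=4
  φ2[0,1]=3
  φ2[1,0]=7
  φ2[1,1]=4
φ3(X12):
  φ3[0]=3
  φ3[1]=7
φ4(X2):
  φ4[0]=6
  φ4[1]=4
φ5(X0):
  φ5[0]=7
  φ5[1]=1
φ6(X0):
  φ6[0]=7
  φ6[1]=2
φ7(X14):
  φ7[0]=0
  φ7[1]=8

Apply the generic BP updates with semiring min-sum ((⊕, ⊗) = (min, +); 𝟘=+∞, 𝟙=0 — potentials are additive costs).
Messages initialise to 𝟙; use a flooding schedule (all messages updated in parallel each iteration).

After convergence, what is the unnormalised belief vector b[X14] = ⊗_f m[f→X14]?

init: all messages = 𝟙 over 2 values
r1 m[φ0→X2] = [0, 0]
r1 m[φ0→X0] = [4, 0]
r1 m[φ1→X0] = [2, 0]
r1 m[φ1→X14] = [2, 0]
r1 m[φ1→X12] = [3, 0]
r1 m[φ2→X14] = [3, 4]
r1 m[φ2→X1] = [4, 3]
r1 m[φ3→X12] = [3, 7]
r1 m[φ4→X2] = [6, 4]
r1 m[φ5→X0] = [7, 1]
r1 m[φ6→X0] = [7, 2]
r1 m[φ7→X14] = [0, 8]
r1 m[X2→φ0] = [0, 0]
r1 m[X2→φ4] = [0, 0]
r1 m[X0→φ0] = [0, 0]
r1 m[X0→φ1] = [0, 0]
r1 m[X0→φ5] = [0, 0]
r1 m[X0→φ6] = [0, 0]
r1 m[X14→φ1] = [0, 0]
r1 m[X14→φ2] = [0, 0]
r1 m[X14→φ7] = [0, 0]
r1 m[X1→φ2] = [0, 0]
r1 m[X12→φ1] = [0, 0]
r1 m[X12→φ3] = [0, 0]
r2 m[φ0→X2] = [0, 0]
r2 m[φ0→X0] = [4, 0]
r2 m[φ1→X0] = [2, 0]
r2 m[φ1→X14] = [2, 0]
r2 m[φ1→X12] = [3, 0]
r2 m[φ2→X14] = [3, 4]
r2 m[φ2→X1] = [4, 3]
r2 m[φ3→X12] = [3, 7]
r2 m[φ4→X2] = [6, 4]
r2 m[φ5→X0] = [7, 1]
r2 m[φ6→X0] = [7, 2]
r2 m[φ7→X14] = [0, 8]
r2 m[X2→φ0] = [6, 4]
r2 m[X2→φ4] = [0, 0]
r2 m[X0→φ0] = [16, 3]
r2 m[X0→φ1] = [18, 3]
r2 m[X0→φ5] = [13, 2]
r2 m[X0→φ6] = [13, 1]
r2 m[X14→φ1] = [3, 12]
r2 m[X14→φ2] = [2, 8]
r2 m[X14→φ7] = [5, 4]
r2 m[X1→φ2] = [0, 0]
r2 m[X12→φ1] = [3, 7]
r2 m[X12→φ3] = [3, 0]
r3 m[φ0→X2] = [3, 3]
r3 m[φ0→X0] = [8, 4]
r3 m[φ1→X0] = [12, 15]
r3 m[φ1→X14] = [15, 9]
r3 m[φ1→X12] = [15, 11]
r3 m[φ2→X14] = [3, 4]
r3 m[φ2→X1] = [6, 5]
r3 m[φ3→X12] = [3, 7]
r3 m[φ4→X2] = [6, 4]
r3 m[φ5→X0] = [7, 1]
r3 m[φ6→X0] = [7, 2]
r3 m[φ7→X14] = [0, 8]
r3 m[X2→φ0] = [6, 4]
r3 m[X2→φ4] = [0, 0]
r3 m[X0→φ0] = [16, 3]
r3 m[X0→φ1] = [18, 3]
r3 m[X0→φ5] = [13, 2]
r3 m[X0→φ6] = [13, 1]
r3 m[X14→φ1] = [3, 12]
r3 m[X14→φ2] = [2, 8]
r3 m[X14→φ7] = [5, 4]
r3 m[X1→φ2] = [0, 0]
r3 m[X12→φ1] = [3, 7]
r3 m[X12→φ3] = [3, 0]
r4 m[φ0→X2] = [3, 3]
r4 m[φ0→X0] = [8, 4]
r4 m[φ1→X0] = [12, 15]
r4 m[φ1→X14] = [15, 9]
r4 m[φ1→X12] = [15, 11]
r4 m[φ2→X14] = [3, 4]
r4 m[φ2→X1] = [6, 5]
r4 m[φ3→X12] = [3, 7]
r4 m[φ4→X2] = [6, 4]
r4 m[φ5→X0] = [7, 1]
r4 m[φ6→X0] = [7, 2]
r4 m[φ7→X14] = [0, 8]
r4 m[X2→φ0] = [6, 4]
r4 m[X2→φ4] = [3, 3]
r4 m[X0→φ0] = [26, 18]
r4 m[X0→φ1] = [22, 7]
r4 m[X0→φ5] = [27, 21]
r4 m[X0→φ6] = [27, 20]
r4 m[X14→φ1] = [3, 12]
r4 m[X14→φ2] = [15, 17]
r4 m[X14→φ7] = [18, 13]
r4 m[X1→φ2] = [0, 0]
r4 m[X12→φ1] = [3, 7]
r4 m[X12→φ3] = [15, 11]
r5 m[φ0→X2] = [18, 18]
r5 m[φ0→X0] = [8, 4]
r5 m[φ1→X0] = [12, 15]
r5 m[φ1→X14] = [19, 13]
r5 m[φ1→X12] = [19, 15]
r5 m[φ2→X14] = [3, 4]
r5 m[φ2→X1] = [19, 18]
r5 m[φ3→X12] = [3, 7]
r5 m[φ4→X2] = [6, 4]
r5 m[φ5→X0] = [7, 1]
r5 m[φ6→X0] = [7, 2]
r5 m[φ7→X14] = [0, 8]
r5 m[X2→φ0] = [6, 4]
r5 m[X2→φ4] = [3, 3]
r5 m[X0→φ0] = [26, 18]
r5 m[X0→φ1] = [22, 7]
r5 m[X0→φ5] = [27, 21]
r5 m[X0→φ6] = [27, 20]
r5 m[X14→φ1] = [3, 12]
r5 m[X14→φ2] = [15, 17]
r5 m[X14→φ7] = [18, 13]
r5 m[X1→φ2] = [0, 0]
r5 m[X12→φ1] = [3, 7]
r5 m[X12→φ3] = [15, 11]
r6 m[φ0→X2] = [18, 18]
r6 m[φ0→X0] = [8, 4]
r6 m[φ1→X0] = [12, 15]
r6 m[φ1→X14] = [19, 13]
r6 m[φ1→X12] = [19, 15]
r6 m[φ2→X14] = [3, 4]
r6 m[φ2→X1] = [19, 18]
r6 m[φ3→X12] = [3, 7]
r6 m[φ4→X2] = [6, 4]
r6 m[φ5→X0] = [7, 1]
r6 m[φ6→X0] = [7, 2]
r6 m[φ7→X14] = [0, 8]
r6 m[X2→φ0] = [6, 4]
r6 m[X2→φ4] = [18, 18]
r6 m[X0→φ0] = [26, 18]
r6 m[X0→φ1] = [22, 7]
r6 m[X0→φ5] = [27, 21]
r6 m[X0→φ6] = [27, 20]
r6 m[X14→φ1] = [3, 12]
r6 m[X14→φ2] = [19, 21]
r6 m[X14→φ7] = [22, 17]
r6 m[X1→φ2] = [0, 0]
r6 m[X12→φ1] = [3, 7]
r6 m[X12→φ3] = [19, 15]
r7 m[φ0→X2] = [18, 18]
r7 m[φ0→X0] = [8, 4]
r7 m[φ1→X0] = [12, 15]
r7 m[φ1→X14] = [19, 13]
r7 m[φ1→X12] = [19, 15]
r7 m[φ2→X14] = [3, 4]
r7 m[φ2→X1] = [23, 22]
r7 m[φ3→X12] = [3, 7]
r7 m[φ4→X2] = [6, 4]
r7 m[φ5→X0] = [7, 1]
r7 m[φ6→X0] = [7, 2]
r7 m[φ7→X14] = [0, 8]
r7 m[X2→φ0] = [6, 4]
r7 m[X2→φ4] = [18, 18]
r7 m[X0→φ0] = [26, 18]
r7 m[X0→φ1] = [22, 7]
r7 m[X0→φ5] = [27, 21]
r7 m[X0→φ6] = [27, 20]
r7 m[X14→φ1] = [3, 12]
r7 m[X14→φ2] = [19, 21]
r7 m[X14→φ7] = [22, 17]
r7 m[X1→φ2] = [0, 0]
r7 m[X12→φ1] = [3, 7]
r7 m[X12→φ3] = [19, 15]
r8 m[φ0→X2] = [18, 18]
r8 m[φ0→X0] = [8, 4]
r8 m[φ1→X0] = [12, 15]
r8 m[φ1→X14] = [19, 13]
r8 m[φ1→X12] = [19, 15]
r8 m[φ2→X14] = [3, 4]
r8 m[φ2→X1] = [23, 22]
r8 m[φ3→X12] = [3, 7]
r8 m[φ4→X2] = [6, 4]
r8 m[φ5→X0] = [7, 1]
r8 m[φ6→X0] = [7, 2]
r8 m[φ7→X14] = [0, 8]
r8 m[X2→φ0] = [6, 4]
r8 m[X2→φ4] = [18, 18]
r8 m[X0→φ0] = [26, 18]
r8 m[X0→φ1] = [22, 7]
r8 m[X0→φ5] = [27, 21]
r8 m[X0→φ6] = [27, 20]
r8 m[X14→φ1] = [3, 12]
r8 m[X14→φ2] = [19, 21]
r8 m[X14→φ7] = [22, 17]
r8 m[X1→φ2] = [0, 0]
r8 m[X12→φ1] = [3, 7]
r8 m[X12→φ3] = [19, 15]
fixed point reached at round 8
b[X14] = ⊗ incoming = [22, 25]

b[X14] = [22, 25]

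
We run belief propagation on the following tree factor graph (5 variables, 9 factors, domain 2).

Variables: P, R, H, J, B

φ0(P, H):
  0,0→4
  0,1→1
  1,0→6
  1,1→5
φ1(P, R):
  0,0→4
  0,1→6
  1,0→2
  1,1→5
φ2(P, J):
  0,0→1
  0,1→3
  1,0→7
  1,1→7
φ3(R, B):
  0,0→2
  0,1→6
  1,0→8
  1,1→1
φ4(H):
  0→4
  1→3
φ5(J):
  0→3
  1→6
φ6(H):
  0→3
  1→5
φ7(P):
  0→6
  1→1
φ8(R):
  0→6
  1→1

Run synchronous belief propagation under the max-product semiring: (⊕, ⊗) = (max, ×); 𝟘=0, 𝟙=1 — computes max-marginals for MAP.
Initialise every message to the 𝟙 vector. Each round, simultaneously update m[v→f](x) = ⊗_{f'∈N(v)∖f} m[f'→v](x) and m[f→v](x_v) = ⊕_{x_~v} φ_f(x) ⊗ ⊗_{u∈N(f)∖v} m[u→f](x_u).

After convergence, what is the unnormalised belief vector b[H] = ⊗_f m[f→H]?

init: all messages = 𝟙 over 2 values
r1 m[φ0→P] = [4, 6]
r1 m[φ0→H] = [6, 5]
r1 m[φ1→P] = [6, 5]
r1 m[φ1→R] = [4, 6]
r1 m[φ2→P] = [3, 7]
r1 m[φ2→J] = [7, 7]
r1 m[φ3→R] = [6, 8]
r1 m[φ3→B] = [8, 6]
r1 m[φ4→H] = [4, 3]
r1 m[φ5→J] = [3, 6]
r1 m[φ6→H] = [3, 5]
r1 m[φ7→P] = [6, 1]
r1 m[φ8→R] = [6, 1]
r1 m[P→φ0] = [1, 1]
r1 m[P→φ1] = [1, 1]
r1 m[P→φ2] = [1, 1]
r1 m[P→φ7] = [1, 1]
r1 m[R→φ1] = [1, 1]
r1 m[R→φ3] = [1, 1]
r1 m[R→φ8] = [1, 1]
r1 m[H→φ0] = [1, 1]
r1 m[H→φ4] = [1, 1]
r1 m[H→φ6] = [1, 1]
r1 m[J→φ2] = [1, 1]
r1 m[J→φ5] = [1, 1]
r1 m[B→φ3] = [1, 1]
r2 m[φ0→P] = [4, 6]
r2 m[φ0→H] = [6, 5]
r2 m[φ1→P] = [6, 5]
r2 m[φ1→R] = [4, 6]
r2 m[φ2→P] = [3, 7]
r2 m[φ2→J] = [7, 7]
r2 m[φ3→R] = [6, 8]
r2 m[φ3→B] = [8, 6]
r2 m[φ4→H] = [4, 3]
r2 m[φ5→J] = [3, 6]
r2 m[φ6→H] = [3, 5]
r2 m[φ7→P] = [6, 1]
r2 m[φ8→R] = [6, 1]
r2 m[P→φ0] = [108, 35]
r2 m[P→φ1] = [72, 42]
r2 m[P→φ2] = [144, 30]
r2 m[P→φ7] = [72, 210]
r2 m[R→φ1] = [36, 8]
r2 m[R→φ3] = [24, 6]
r2 m[R→φ8] = [24, 48]
r2 m[H→φ0] = [12, 15]
r2 m[H→φ4] = [18, 25]
r2 m[H→φ6] = [24, 15]
r2 m[J→φ2] = [3, 6]
r2 m[J→φ5] = [7, 7]
r2 m[B→φ3] = [1, 1]
r3 m[φ0→P] = [48, 75]
r3 m[φ0→H] = [432, 175]
r3 m[φ1→P] = [144, 72]
r3 m[φ1→R] = [288, 432]
r3 m[φ2→P] = [18, 42]
r3 m[φ2→J] = [210, 432]
r3 m[φ3→R] = [6, 8]
r3 m[φ3→B] = [48, 144]
r3 m[φ4→H] = [4, 3]
r3 m[φ5→J] = [3, 6]
r3 m[φ6→H] = [3, 5]
r3 m[φ7→P] = [6, 1]
r3 m[φ8→R] = [6, 1]
r3 m[P→φ0] = [108, 35]
r3 m[P→φ1] = [72, 42]
r3 m[P→φ2] = [144, 30]
r3 m[P→φ7] = [72, 210]
r3 m[R→φ1] = [36, 8]
r3 m[R→φ3] = [24, 6]
r3 m[R→φ8] = [24, 48]
r3 m[H→φ0] = [12, 15]
r3 m[H→φ4] = [18, 25]
r3 m[H→φ6] = [24, 15]
r3 m[J→φ2] = [3, 6]
r3 m[J→φ5] = [7, 7]
r3 m[B→φ3] = [1, 1]
r4 m[φ0→P] = [48, 75]
r4 m[φ0→H] = [432, 175]
r4 m[φ1→P] = [144, 72]
r4 m[φ1→R] = [288, 432]
r4 m[φ2→P] = [18, 42]
r4 m[φ2→J] = [210, 432]
r4 m[φ3→R] = [6, 8]
r4 m[φ3→B] = [48, 144]
r4 m[φ4→H] = [4, 3]
r4 m[φ5→J] = [3, 6]
r4 m[φ6→H] = [3, 5]
r4 m[φ7→P] = [6, 1]
r4 m[φ8→R] = [6, 1]
r4 m[P→φ0] = [15552, 3024]
r4 m[P→φ1] = [5184, 3150]
r4 m[P→φ2] = [41472, 5400]
r4 m[P→φ7] = [124416, 226800]
r4 m[R→φ1] = [36, 8]
r4 m[R→φ3] = [1728, 432]
r4 m[R→φ8] = [1728, 3456]
r4 m[H→φ0] = [12, 15]
r4 m[H→φ4] = [1296, 875]
r4 m[H→φ6] = [1728, 525]
r4 m[J→φ2] = [3, 6]
r4 m[J→φ5] = [210, 432]
r4 m[B→φ3] = [1, 1]
r5 m[φ0→P] = [48, 75]
r5 m[φ0→H] = [62208, 15552]
r5 m[φ1→P] = [144, 72]
r5 m[φ1→R] = [20736, 31104]
r5 m[φ2→P] = [18, 42]
r5 m[φ2→J] = [41472, 124416]
r5 m[φ3→R] = [6, 8]
r5 m[φ3→B] = [3456, 10368]
r5 m[φ4→H] = [4, 3]
r5 m[φ5→J] = [3, 6]
r5 m[φ6→H] = [3, 5]
r5 m[φ7→P] = [6, 1]
r5 m[φ8→R] = [6, 1]
r5 m[P→φ0] = [15552, 3024]
r5 m[P→φ1] = [5184, 3150]
r5 m[P→φ2] = [41472, 5400]
r5 m[P→φ7] = [124416, 226800]
r5 m[R→φ1] = [36, 8]
r5 m[R→φ3] = [1728, 432]
r5 m[R→φ8] = [1728, 3456]
r5 m[H→φ0] = [12, 15]
r5 m[H→φ4] = [1296, 875]
r5 m[H→φ6] = [1728, 525]
r5 m[J→φ2] = [3, 6]
r5 m[J→φ5] = [210, 432]
r5 m[B→φ3] = [1, 1]
r6 m[φ0→P] = [48, 75]
r6 m[φ0→H] = [62208, 15552]
r6 m[φ1→P] = [144, 72]
r6 m[φ1→R] = [20736, 31104]
r6 m[φ2→P] = [18, 42]
r6 m[φ2→J] = [41472, 124416]
r6 m[φ3→R] = [6, 8]
r6 m[φ3→B] = [3456, 10368]
r6 m[φ4→H] = [4, 3]
r6 m[φ5→J] = [3, 6]
r6 m[φ6→H] = [3, 5]
r6 m[φ7→P] = [6, 1]
r6 m[φ8→R] = [6, 1]
r6 m[P→φ0] = [15552, 3024]
r6 m[P→φ1] = [5184, 3150]
r6 m[P→φ2] = [41472, 5400]
r6 m[P→φ7] = [124416, 226800]
r6 m[R→φ1] = [36, 8]
r6 m[R→φ3] = [124416, 31104]
r6 m[R→φ8] = [124416, 248832]
r6 m[H→φ0] = [12, 15]
r6 m[H→φ4] = [186624, 77760]
r6 m[H→φ6] = [248832, 46656]
r6 m[J→φ2] = [3, 6]
r6 m[J→φ5] = [41472, 124416]
r6 m[B→φ3] = [1, 1]
r7 m[φ0→P] = [48, 75]
r7 m[φ0→H] = [62208, 15552]
r7 m[φ1→P] = [144, 72]
r7 m[φ1→R] = [20736, 31104]
r7 m[φ2→P] = [18, 42]
r7 m[φ2→J] = [41472, 124416]
r7 m[φ3→R] = [6, 8]
r7 m[φ3→B] = [248832, 746496]
r7 m[φ4→H] = [4, 3]
r7 m[φ5→J] = [3, 6]
r7 m[φ6→H] = [3, 5]
r7 m[φ7→P] = [6, 1]
r7 m[φ8→R] = [6, 1]
r7 m[P→φ0] = [15552, 3024]
r7 m[P→φ1] = [5184, 3150]
r7 m[P→φ2] = [41472, 5400]
r7 m[P→φ7] = [124416, 226800]
r7 m[R→φ1] = [36, 8]
r7 m[R→φ3] = [124416, 31104]
r7 m[R→φ8] = [124416, 248832]
r7 m[H→φ0] = [12, 15]
r7 m[H→φ4] = [186624, 77760]
r7 m[H→φ6] = [248832, 46656]
r7 m[J→φ2] = [3, 6]
r7 m[J→φ5] = [41472, 124416]
r7 m[B→φ3] = [1, 1]
r8 m[φ0→P] = [48, 75]
r8 m[φ0→H] = [62208, 15552]
r8 m[φ1→P] = [144, 72]
r8 m[φ1→R] = [20736, 31104]
r8 m[φ2→P] = [18, 42]
r8 m[φ2→J] = [41472, 124416]
r8 m[φ3→R] = [6, 8]
r8 m[φ3→B] = [248832, 746496]
r8 m[φ4→H] = [4, 3]
r8 m[φ5→J] = [3, 6]
r8 m[φ6→H] = [3, 5]
r8 m[φ7→P] = [6, 1]
r8 m[φ8→R] = [6, 1]
r8 m[P→φ0] = [15552, 3024]
r8 m[P→φ1] = [5184, 3150]
r8 m[P→φ2] = [41472, 5400]
r8 m[P→φ7] = [124416, 226800]
r8 m[R→φ1] = [36, 8]
r8 m[R→φ3] = [124416, 31104]
r8 m[R→φ8] = [124416, 248832]
r8 m[H→φ0] = [12, 15]
r8 m[H→φ4] = [186624, 77760]
r8 m[H→φ6] = [248832, 46656]
r8 m[J→φ2] = [3, 6]
r8 m[J→φ5] = [41472, 124416]
r8 m[B→φ3] = [1, 1]
fixed point reached at round 8
b[H] = ⊗ incoming = [746496, 233280]

b[H] = [746496, 233280]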